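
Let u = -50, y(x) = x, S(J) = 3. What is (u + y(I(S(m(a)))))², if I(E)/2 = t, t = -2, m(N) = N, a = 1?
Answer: 2916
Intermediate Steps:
I(E) = -4 (I(E) = 2*(-2) = -4)
(u + y(I(S(m(a)))))² = (-50 - 4)² = (-54)² = 2916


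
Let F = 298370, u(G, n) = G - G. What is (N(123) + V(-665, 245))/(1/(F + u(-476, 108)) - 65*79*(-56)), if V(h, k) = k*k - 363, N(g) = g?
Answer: 1621640950/7799934291 ≈ 0.20790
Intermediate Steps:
u(G, n) = 0
V(h, k) = -363 + k² (V(h, k) = k² - 363 = -363 + k²)
(N(123) + V(-665, 245))/(1/(F + u(-476, 108)) - 65*79*(-56)) = (123 + (-363 + 245²))/(1/(298370 + 0) - 65*79*(-56)) = (123 + (-363 + 60025))/(1/298370 - 5135*(-56)) = (123 + 59662)/(1/298370 + 287560) = 59785/(85799277201/298370) = 59785*(298370/85799277201) = 1621640950/7799934291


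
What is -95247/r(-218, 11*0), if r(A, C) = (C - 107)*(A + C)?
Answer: -95247/23326 ≈ -4.0833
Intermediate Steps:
r(A, C) = (-107 + C)*(A + C)
-95247/r(-218, 11*0) = -95247/((11*0)² - 107*(-218) - 1177*0 - 2398*0) = -95247/(0² + 23326 - 107*0 - 218*0) = -95247/(0 + 23326 + 0 + 0) = -95247/23326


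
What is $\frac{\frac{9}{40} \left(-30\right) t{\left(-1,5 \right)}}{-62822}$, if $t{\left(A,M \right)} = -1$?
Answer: $- \frac{27}{251288} \approx -0.00010745$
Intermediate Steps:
$\frac{\frac{9}{40} \left(-30\right) t{\left(-1,5 \right)}}{-62822} = \frac{\frac{9}{40} \left(-30\right) \left(-1\right)}{-62822} = 9 \cdot \frac{1}{40} \left(-30\right) \left(-1\right) \left(- \frac{1}{62822}\right) = \frac{9}{40} \left(-30\right) \left(-1\right) \left(- \frac{1}{62822}\right) = \left(- \frac{27}{4}\right) \left(-1\right) \left(- \frac{1}{62822}\right) = \frac{27}{4} \left(- \frac{1}{62822}\right) = - \frac{27}{251288}$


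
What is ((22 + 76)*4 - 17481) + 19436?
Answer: 2347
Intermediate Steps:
((22 + 76)*4 - 17481) + 19436 = (98*4 - 17481) + 19436 = (392 - 17481) + 19436 = -17089 + 19436 = 2347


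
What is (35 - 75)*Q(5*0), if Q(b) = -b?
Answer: 0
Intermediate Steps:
(35 - 75)*Q(5*0) = (35 - 75)*(-5*0) = -(-40)*0 = -40*0 = 0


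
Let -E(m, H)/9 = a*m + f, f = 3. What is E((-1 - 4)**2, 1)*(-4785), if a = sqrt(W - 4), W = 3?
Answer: 129195 + 1076625*I ≈ 1.292e+5 + 1.0766e+6*I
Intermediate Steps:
a = I (a = sqrt(3 - 4) = sqrt(-1) = I ≈ 1.0*I)
E(m, H) = -27 - 9*I*m (E(m, H) = -9*(I*m + 3) = -9*(3 + I*m) = -27 - 9*I*m)
E((-1 - 4)**2, 1)*(-4785) = (-27 - 9*I*(-1 - 4)**2)*(-4785) = (-27 - 9*I*(-5)**2)*(-4785) = (-27 - 9*I*25)*(-4785) = (-27 - 225*I)*(-4785) = 129195 + 1076625*I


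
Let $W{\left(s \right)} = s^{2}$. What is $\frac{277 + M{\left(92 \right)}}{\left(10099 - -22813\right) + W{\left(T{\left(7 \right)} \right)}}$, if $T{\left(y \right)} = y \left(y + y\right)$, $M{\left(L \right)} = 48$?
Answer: $\frac{325}{42516} \approx 0.0076442$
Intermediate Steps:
$T{\left(y \right)} = 2 y^{2}$ ($T{\left(y \right)} = y 2 y = 2 y^{2}$)
$\frac{277 + M{\left(92 \right)}}{\left(10099 - -22813\right) + W{\left(T{\left(7 \right)} \right)}} = \frac{277 + 48}{\left(10099 - -22813\right) + \left(2 \cdot 7^{2}\right)^{2}} = \frac{325}{\left(10099 + 22813\right) + \left(2 \cdot 49\right)^{2}} = \frac{325}{32912 + 98^{2}} = \frac{325}{32912 + 9604} = \frac{325}{42516}$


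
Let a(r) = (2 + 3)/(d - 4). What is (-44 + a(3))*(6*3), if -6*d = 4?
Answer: -5679/7 ≈ -811.29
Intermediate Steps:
d = -⅔ (d = -⅙*4 = -⅔ ≈ -0.66667)
a(r) = -15/14 (a(r) = (2 + 3)/(-⅔ - 4) = 5/(-14/3) = 5*(-3/14) = -15/14)
(-44 + a(3))*(6*3) = (-44 - 15/14)*(6*3) = -631/14*18 = -5679/7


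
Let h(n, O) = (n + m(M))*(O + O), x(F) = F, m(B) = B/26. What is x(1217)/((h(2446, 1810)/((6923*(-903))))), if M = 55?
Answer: -672819667/783730 ≈ -858.48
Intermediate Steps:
m(B) = B/26 (m(B) = B*(1/26) = B/26)
h(n, O) = 2*O*(55/26 + n) (h(n, O) = (n + (1/26)*55)*(O + O) = (n + 55/26)*(2*O) = (55/26 + n)*(2*O) = 2*O*(55/26 + n))
x(1217)/((h(2446, 1810)/((6923*(-903))))) = 1217/((((1/13)*1810*(55 + 26*2446))/((6923*(-903))))) = 1217/((((1/13)*1810*(55 + 63596))/(-6251469))) = 1217/((((1/13)*1810*63651)*(-1/6251469))) = 1217/(((115208310/13)*(-1/6251469))) = 1217/(-783730/552851) = 1217*(-552851/783730) = -672819667/783730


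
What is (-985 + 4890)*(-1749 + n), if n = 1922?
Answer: 675565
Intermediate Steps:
(-985 + 4890)*(-1749 + n) = (-985 + 4890)*(-1749 + 1922) = 3905*173 = 675565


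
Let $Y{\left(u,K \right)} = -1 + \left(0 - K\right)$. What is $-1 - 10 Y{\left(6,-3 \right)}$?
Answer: $-21$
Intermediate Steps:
$Y{\left(u,K \right)} = -1 - K$
$-1 - 10 Y{\left(6,-3 \right)} = -1 - 10 \left(-1 - -3\right) = -1 - 10 \left(-1 + 3\right) = -1 - 20 = -21$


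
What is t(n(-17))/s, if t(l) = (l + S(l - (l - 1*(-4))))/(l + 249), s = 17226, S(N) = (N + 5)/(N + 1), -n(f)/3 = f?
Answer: 19/1937925 ≈ 9.8043e-6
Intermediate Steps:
n(f) = -3*f
S(N) = (5 + N)/(1 + N)
t(l) = (-1/3 + l)/(249 + l) (t(l) = (l + (5 + (l - (l - 1*(-4))))/(1 + (l - (l - 1*(-4)))))/(l + 249) = (l + (5 + (l - (l + 4)))/(1 + (l - (l + 4))))/(249 + l) = (l + (5 + (l - (4 + l)))/(1 + (l - (4 + l))))/(249 + l) = (l + (5 + (l + (-4 - l)))/(1 + (l + (-4 - l))))/(249 + l) = (l + (5 - 4)/(1 - 4))/(249 + l) = (l + 1/(-3))/(249 + l) = (l - 1/3*1)/(249 + l) = (l - 1/3)/(249 + l) = (-1/3 + l)/(249 + l))
t(n(-17))/s = ((-1/3 - 3*(-17))/(249 - 3*(-17)))/17226 = ((-1/3 + 51)/(249 + 51))*(1/17226) = ((152/3)/300)*(1/17226) = ((1/300)*(152/3))*(1/17226) = (38/225)*(1/17226) = 19/1937925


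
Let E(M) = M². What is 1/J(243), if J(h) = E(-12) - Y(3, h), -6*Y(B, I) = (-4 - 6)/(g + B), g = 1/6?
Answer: 19/2726 ≈ 0.0069699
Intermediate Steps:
g = ⅙ ≈ 0.16667
Y(B, I) = 5/(3*(⅙ + B)) (Y(B, I) = -(-4 - 6)/(6*(⅙ + B)) = -(-5)/(3*(⅙ + B)) = 5/(3*(⅙ + B)))
J(h) = 2726/19 (J(h) = (-12)² - 10/(1 + 6*3) = 144 - 10/(1 + 18) = 144 - 10/19 = 2726/19)
1/J(243) = 1/(2726/19) = 19/2726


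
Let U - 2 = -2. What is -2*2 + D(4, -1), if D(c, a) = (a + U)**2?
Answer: -3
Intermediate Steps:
U = 0 (U = 2 - 2 = 0)
D(c, a) = a**2 (D(c, a) = (a + 0)**2 = a**2)
-2*2 + D(4, -1) = -2*2 + (-1)**2 = -4 + 1 = -3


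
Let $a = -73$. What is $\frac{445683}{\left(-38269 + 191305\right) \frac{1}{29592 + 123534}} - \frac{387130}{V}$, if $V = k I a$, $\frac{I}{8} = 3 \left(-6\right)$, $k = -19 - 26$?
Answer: $\frac{29891651771725}{67029768} \approx 4.4595 \cdot 10^{5}$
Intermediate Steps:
$k = -45$ ($k = -19 - 26 = -45$)
$I = -144$ ($I = 8 \cdot 3 \left(-6\right) = 8 \left(-18\right) = -144$)
$V = -473040$ ($V = \left(-45\right) \left(-144\right) \left(-73\right) = 6480 \left(-73\right) = -473040$)
$\frac{445683}{\left(-38269 + 191305\right) \frac{1}{29592 + 123534}} - \frac{387130}{V} = \frac{445683}{\left(-38269 + 191305\right) \frac{1}{29592 + 123534}} - \frac{387130}{-473040} = \frac{445683}{153036 \cdot \frac{1}{153126}} - - \frac{38713}{47304} = \frac{445683}{153036 \cdot \frac{1}{153126}} + \frac{38713}{47304} = \frac{445683}{\frac{8502}{8507}} + \frac{38713}{47304} = 445683 \cdot \frac{8507}{8502} + \frac{38713}{47304} = \frac{1263808427}{2834} + \frac{38713}{47304} = \frac{29891651771725}{67029768}$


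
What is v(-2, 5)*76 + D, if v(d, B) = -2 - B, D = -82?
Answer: -614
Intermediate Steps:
v(-2, 5)*76 + D = (-2 - 1*5)*76 - 82 = (-2 - 5)*76 - 82 = -7*76 - 82 = -532 - 82 = -614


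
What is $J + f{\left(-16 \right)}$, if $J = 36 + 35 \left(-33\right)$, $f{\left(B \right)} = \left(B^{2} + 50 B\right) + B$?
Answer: $-1679$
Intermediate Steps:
$f{\left(B \right)} = B^{2} + 51 B$
$J = -1119$ ($J = 36 - 1155 = -1119$)
$J + f{\left(-16 \right)} = -1119 - 16 \left(51 - 16\right) = -1119 - 560 = -1679$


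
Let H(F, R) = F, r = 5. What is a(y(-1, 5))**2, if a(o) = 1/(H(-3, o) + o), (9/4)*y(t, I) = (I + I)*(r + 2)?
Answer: 81/64009 ≈ 0.0012654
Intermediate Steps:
y(t, I) = 56*I/9 (y(t, I) = 4*((I + I)*(5 + 2))/9 = 4*((2*I)*7)/9 = 4*(14*I)/9 = 56*I/9)
a(o) = 1/(-3 + o)
a(y(-1, 5))**2 = (1/(-3 + (56/9)*5))**2 = (1/(-3 + 280/9))**2 = (1/(253/9))**2 = (9/253)**2 = 81/64009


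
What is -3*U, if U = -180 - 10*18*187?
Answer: 101520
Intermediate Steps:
U = -33840 (U = -180 - 180*187 = -180 - 33660 = -33840)
-3*U = -3*(-33840) = 101520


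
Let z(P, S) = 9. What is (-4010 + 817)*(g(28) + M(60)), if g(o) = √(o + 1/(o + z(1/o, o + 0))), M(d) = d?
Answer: -191580 - 3193*√38369/37 ≈ -2.0848e+5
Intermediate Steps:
g(o) = √(o + 1/(9 + o)) (g(o) = √(o + 1/(o + 9)) = √(o + 1/(9 + o)))
(-4010 + 817)*(g(28) + M(60)) = (-4010 + 817)*(√((1 + 28*(9 + 28))/(9 + 28)) + 60) = -3193*(√((1 + 28*37)/37) + 60) = -3193*(√((1 + 1036)/37) + 60) = -3193*(√((1/37)*1037) + 60) = -3193*(√(1037/37) + 60) = -3193*(√38369/37 + 60) = -3193*(60 + √38369/37) = -191580 - 3193*√38369/37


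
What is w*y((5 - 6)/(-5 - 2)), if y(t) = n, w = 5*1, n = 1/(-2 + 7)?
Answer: 1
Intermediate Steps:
n = ⅕ (n = 1/5 = ⅕ ≈ 0.20000)
w = 5
y(t) = ⅕
w*y((5 - 6)/(-5 - 2)) = 5*(⅕) = 1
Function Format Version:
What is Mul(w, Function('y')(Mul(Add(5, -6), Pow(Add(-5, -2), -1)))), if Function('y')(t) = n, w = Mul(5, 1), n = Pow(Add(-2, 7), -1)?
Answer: 1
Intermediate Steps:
n = Rational(1, 5) (n = Pow(5, -1) = Rational(1, 5) ≈ 0.20000)
w = 5
Function('y')(t) = Rational(1, 5)
Mul(w, Function('y')(Mul(Add(5, -6), Pow(Add(-5, -2), -1)))) = Mul(5, Rational(1, 5)) = 1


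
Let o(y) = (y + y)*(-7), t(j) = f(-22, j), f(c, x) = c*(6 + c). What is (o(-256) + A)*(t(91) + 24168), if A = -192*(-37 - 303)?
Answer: 1688545280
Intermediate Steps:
A = 65280 (A = -192*(-340) = 65280)
t(j) = 352 (t(j) = -22*(6 - 22) = -22*(-16) = 352)
o(y) = -14*y (o(y) = (2*y)*(-7) = -14*y)
(o(-256) + A)*(t(91) + 24168) = (-14*(-256) + 65280)*(352 + 24168) = (3584 + 65280)*24520 = 68864*24520 = 1688545280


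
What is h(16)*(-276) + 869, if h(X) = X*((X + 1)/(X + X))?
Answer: -1477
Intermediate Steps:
h(X) = ½ + X/2 (h(X) = X*((1 + X)/((2*X))) = X*((1 + X)*(1/(2*X))) = X*((1 + X)/(2*X)) = ½ + X/2)
h(16)*(-276) + 869 = (½ + (½)*16)*(-276) + 869 = (½ + 8)*(-276) + 869 = (17/2)*(-276) + 869 = -2346 + 869 = -1477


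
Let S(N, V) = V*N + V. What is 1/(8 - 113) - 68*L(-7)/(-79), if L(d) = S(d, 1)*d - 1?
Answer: 292661/8295 ≈ 35.282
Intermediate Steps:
S(N, V) = V + N*V (S(N, V) = N*V + V = V + N*V)
L(d) = -1 + d*(1 + d) (L(d) = (1*(1 + d))*d - 1 = (1 + d)*d - 1 = d*(1 + d) - 1 = -1 + d*(1 + d))
1/(8 - 113) - 68*L(-7)/(-79) = 1/(8 - 113) - 68*(-1 - 7*(1 - 7))/(-79) = 1/(-105) - 68*(-1 - 7*(-6))*(-1)/79 = -1/105 - 68*(-1 + 42)*(-1)/79 = -1/105 - 2788*(-1)/79 = -1/105 - 68*(-41/79) = -1/105 + 2788/79 = 292661/8295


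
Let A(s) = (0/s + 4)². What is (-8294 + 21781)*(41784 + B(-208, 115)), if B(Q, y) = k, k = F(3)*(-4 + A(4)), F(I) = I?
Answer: 564026340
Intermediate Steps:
A(s) = 16 (A(s) = (0 + 4)² = 4² = 16)
k = 36 (k = 3*(-4 + 16) = 3*12 = 36)
B(Q, y) = 36
(-8294 + 21781)*(41784 + B(-208, 115)) = (-8294 + 21781)*(41784 + 36) = 13487*41820 = 564026340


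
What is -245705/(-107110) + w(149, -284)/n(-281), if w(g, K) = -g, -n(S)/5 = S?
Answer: 65851227/30097910 ≈ 2.1879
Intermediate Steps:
n(S) = -5*S
-245705/(-107110) + w(149, -284)/n(-281) = -245705/(-107110) + (-1*149)/((-5*(-281))) = -245705*(-1/107110) - 149/1405 = 49141/21422 - 149*1/1405 = 49141/21422 - 149/1405 = 65851227/30097910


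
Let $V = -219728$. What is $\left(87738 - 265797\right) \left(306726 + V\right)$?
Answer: $-15490776882$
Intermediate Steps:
$\left(87738 - 265797\right) \left(306726 + V\right) = \left(87738 - 265797\right) \left(306726 - 219728\right) = \left(-178059\right) 86998 = -15490776882$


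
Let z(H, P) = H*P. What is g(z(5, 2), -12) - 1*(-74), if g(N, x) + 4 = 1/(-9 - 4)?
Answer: 909/13 ≈ 69.923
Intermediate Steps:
g(N, x) = -53/13 (g(N, x) = -4 + 1/(-9 - 4) = -4 + 1/(-13) = -4 - 1/13 = -53/13)
g(z(5, 2), -12) - 1*(-74) = -53/13 - 1*(-74) = -53/13 + 74 = 909/13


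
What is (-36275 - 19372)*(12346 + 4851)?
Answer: -956961459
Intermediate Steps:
(-36275 - 19372)*(12346 + 4851) = -55647*17197 = -956961459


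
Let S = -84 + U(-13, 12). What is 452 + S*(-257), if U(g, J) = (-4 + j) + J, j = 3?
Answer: 19213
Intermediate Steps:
U(g, J) = -1 + J (U(g, J) = (-4 + 3) + J = -1 + J)
S = -73 (S = -84 + (-1 + 12) = -84 + 11 = -73)
452 + S*(-257) = 452 - 73*(-257) = 452 + 18761 = 19213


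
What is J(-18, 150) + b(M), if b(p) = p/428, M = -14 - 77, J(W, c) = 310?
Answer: 132589/428 ≈ 309.79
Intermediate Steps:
M = -91
b(p) = p/428 (b(p) = p*(1/428) = p/428)
J(-18, 150) + b(M) = 310 + (1/428)*(-91) = 310 - 91/428 = 132589/428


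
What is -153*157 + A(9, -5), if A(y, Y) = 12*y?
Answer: -23913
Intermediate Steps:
-153*157 + A(9, -5) = -153*157 + 12*9 = -24021 + 108 = -23913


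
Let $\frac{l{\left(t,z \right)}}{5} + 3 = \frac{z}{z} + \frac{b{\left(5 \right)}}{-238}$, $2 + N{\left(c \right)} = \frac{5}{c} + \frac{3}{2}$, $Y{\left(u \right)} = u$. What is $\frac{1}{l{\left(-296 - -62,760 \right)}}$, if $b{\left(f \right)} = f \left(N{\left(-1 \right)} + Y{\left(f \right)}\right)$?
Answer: $- \frac{476}{4735} \approx -0.10053$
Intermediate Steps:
$N{\left(c \right)} = - \frac{1}{2} + \frac{5}{c}$ ($N{\left(c \right)} = -2 + \left(\frac{5}{c} + \frac{3}{2}\right) = -2 + \left(\frac{3}{2} + \frac{5}{c}\right) = - \frac{1}{2} + \frac{5}{c}$)
$b{\left(f \right)} = f \left(- \frac{11}{2} + f\right)$ ($b{\left(f \right)} = f \left(\frac{10 - -1}{2 \left(-1\right)} + f\right) = f \left(\frac{1}{2} \left(-1\right) \left(10 + 1\right) + f\right) = f \left(\frac{1}{2} \left(-1\right) 11 + f\right) = f \left(- \frac{11}{2} + f\right)$)
$l{\left(t,z \right)} = - \frac{4735}{476}$ ($l{\left(t,z \right)} = -15 + 5 \left(\frac{z}{z} + \frac{\frac{1}{2} \cdot 5 \left(-11 + 2 \cdot 5\right)}{-238}\right) = -15 + 5 \left(1 + \frac{1}{2} \cdot 5 \left(-11 + 10\right) \left(- \frac{1}{238}\right)\right) = -15 + 5 \left(1 + \frac{1}{2} \cdot 5 \left(-1\right) \left(- \frac{1}{238}\right)\right) = -15 + 5 \left(1 - - \frac{5}{476}\right) = -15 + 5 \left(1 + \frac{5}{476}\right) = -15 + 5 \cdot \frac{481}{476} = -15 + \frac{2405}{476} = - \frac{4735}{476}$)
$\frac{1}{l{\left(-296 - -62,760 \right)}} = \frac{1}{- \frac{4735}{476}} = - \frac{476}{4735}$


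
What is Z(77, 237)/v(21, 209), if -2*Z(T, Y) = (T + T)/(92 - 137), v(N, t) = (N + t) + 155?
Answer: 1/225 ≈ 0.0044444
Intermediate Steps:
v(N, t) = 155 + N + t
Z(T, Y) = T/45 (Z(T, Y) = -(T + T)/(2*(92 - 137)) = -2*T/(2*(-45)) = -2*T*(-1)/(2*45) = -(-1)*T/45 = T/45)
Z(77, 237)/v(21, 209) = ((1/45)*77)/(155 + 21 + 209) = (77/45)/385 = (77/45)*(1/385) = 1/225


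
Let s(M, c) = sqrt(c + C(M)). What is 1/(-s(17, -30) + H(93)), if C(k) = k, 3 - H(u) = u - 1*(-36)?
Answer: I/(sqrt(13) - 126*I) ≈ -0.00793 + 0.00022692*I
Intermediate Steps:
H(u) = -33 - u (H(u) = 3 - (u - 1*(-36)) = 3 - (u + 36) = 3 - (36 + u) = 3 + (-36 - u) = -33 - u)
s(M, c) = sqrt(M + c) (s(M, c) = sqrt(c + M) = sqrt(M + c))
1/(-s(17, -30) + H(93)) = 1/(-sqrt(17 - 30) + (-33 - 1*93)) = 1/(-sqrt(-13) + (-33 - 93)) = 1/(-I*sqrt(13) - 126) = 1/(-126 - I*sqrt(13))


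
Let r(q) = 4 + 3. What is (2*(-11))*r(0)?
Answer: -154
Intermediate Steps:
r(q) = 7
(2*(-11))*r(0) = (2*(-11))*7 = -22*7 = -154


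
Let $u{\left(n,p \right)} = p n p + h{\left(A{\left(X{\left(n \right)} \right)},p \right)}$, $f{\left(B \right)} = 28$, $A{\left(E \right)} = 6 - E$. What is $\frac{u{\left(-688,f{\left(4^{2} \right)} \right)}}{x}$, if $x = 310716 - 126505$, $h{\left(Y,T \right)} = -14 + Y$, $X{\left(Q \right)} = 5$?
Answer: $- \frac{539405}{184211} \approx -2.9282$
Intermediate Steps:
$u{\left(n,p \right)} = -13 + n p^{2}$ ($u{\left(n,p \right)} = p n p + \left(-14 + \left(6 - 5\right)\right) = n p p + \left(-14 + \left(6 - 5\right)\right) = n p^{2} + \left(-14 + 1\right) = n p^{2} - 13 = -13 + n p^{2}$)
$x = 184211$
$\frac{u{\left(-688,f{\left(4^{2} \right)} \right)}}{x} = \frac{-13 - 688 \cdot 28^{2}}{184211} = \left(-13 - 539392\right) \frac{1}{184211} = \left(-539405\right) \frac{1}{184211} = - \frac{539405}{184211}$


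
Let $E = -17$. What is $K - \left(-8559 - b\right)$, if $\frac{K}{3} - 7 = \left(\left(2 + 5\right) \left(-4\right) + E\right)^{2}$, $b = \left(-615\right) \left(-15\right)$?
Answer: $23880$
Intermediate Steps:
$b = 9225$
$K = 6096$ ($K = 21 + 3 \left(\left(2 + 5\right) \left(-4\right) - 17\right)^{2} = 21 + 3 \left(7 \left(-4\right) - 17\right)^{2} = 21 + 3 \left(-28 - 17\right)^{2} = 21 + 3 \left(-45\right)^{2} = 21 + 3 \cdot 2025 = 21 + 6075 = 6096$)
$K - \left(-8559 - b\right) = 6096 - \left(-8559 - 9225\right) = 6096 - -17784 = 6096 + 17784 = 23880$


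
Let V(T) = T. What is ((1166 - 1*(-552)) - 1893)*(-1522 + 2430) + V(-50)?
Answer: -158950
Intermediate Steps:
((1166 - 1*(-552)) - 1893)*(-1522 + 2430) + V(-50) = ((1166 - 1*(-552)) - 1893)*(-1522 + 2430) - 50 = ((1166 + 552) - 1893)*908 - 50 = (1718 - 1893)*908 - 50 = -175*908 - 50 = -158900 - 50 = -158950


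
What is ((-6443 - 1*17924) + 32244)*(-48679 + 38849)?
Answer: -77430910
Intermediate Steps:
((-6443 - 1*17924) + 32244)*(-48679 + 38849) = ((-6443 - 17924) + 32244)*(-9830) = (-24367 + 32244)*(-9830) = 7877*(-9830) = -77430910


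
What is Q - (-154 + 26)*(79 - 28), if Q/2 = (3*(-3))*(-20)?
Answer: 6888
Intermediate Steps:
Q = 360 (Q = 2*((3*(-3))*(-20)) = 2*(-9*(-20)) = 2*180 = 360)
Q - (-154 + 26)*(79 - 28) = 360 - (-154 + 26)*(79 - 28) = 360 - (-128)*51 = 360 - 1*(-6528) = 360 + 6528 = 6888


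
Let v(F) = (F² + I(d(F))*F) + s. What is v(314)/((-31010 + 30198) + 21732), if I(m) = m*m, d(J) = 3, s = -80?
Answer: 50671/10460 ≈ 4.8443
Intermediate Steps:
I(m) = m²
v(F) = -80 + F² + 9*F (v(F) = (F² + 3²*F) - 80 = (F² + 9*F) - 80 = -80 + F² + 9*F)
v(314)/((-31010 + 30198) + 21732) = (-80 + 314² + 9*314)/((-31010 + 30198) + 21732) = (-80 + 98596 + 2826)/(-812 + 21732) = 101342/20920 = 101342*(1/20920) = 50671/10460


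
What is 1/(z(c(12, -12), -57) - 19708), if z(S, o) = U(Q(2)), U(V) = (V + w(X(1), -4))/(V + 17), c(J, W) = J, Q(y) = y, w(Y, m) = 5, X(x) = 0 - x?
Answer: -19/374445 ≈ -5.0742e-5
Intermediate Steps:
X(x) = -x
U(V) = (5 + V)/(17 + V) (U(V) = (V + 5)/(V + 17) = (5 + V)/(17 + V))
z(S, o) = 7/19 (z(S, o) = (5 + 2)/(17 + 2) = 7/19)
1/(z(c(12, -12), -57) - 19708) = 1/(7/19 - 19708) = 1/(-374445/19) = -19/374445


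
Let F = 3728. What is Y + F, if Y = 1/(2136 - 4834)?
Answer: 10058143/2698 ≈ 3728.0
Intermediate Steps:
Y = -1/2698 (Y = 1/(-2698) = -1/2698 ≈ -0.00037064)
Y + F = -1/2698 + 3728 = 10058143/2698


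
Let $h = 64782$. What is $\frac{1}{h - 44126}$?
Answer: $\frac{1}{20656} \approx 4.8412 \cdot 10^{-5}$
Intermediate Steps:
$\frac{1}{h - 44126} = \frac{1}{64782 - 44126} = \frac{1}{20656}$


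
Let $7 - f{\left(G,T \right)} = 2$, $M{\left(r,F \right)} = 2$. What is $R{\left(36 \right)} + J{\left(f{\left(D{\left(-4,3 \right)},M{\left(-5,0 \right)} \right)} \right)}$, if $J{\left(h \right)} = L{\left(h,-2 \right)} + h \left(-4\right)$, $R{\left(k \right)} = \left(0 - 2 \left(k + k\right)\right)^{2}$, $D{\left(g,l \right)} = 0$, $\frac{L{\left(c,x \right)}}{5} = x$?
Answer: $20706$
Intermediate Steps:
$L{\left(c,x \right)} = 5 x$
$f{\left(G,T \right)} = 5$ ($f{\left(G,T \right)} = 7 - 2 = 5$)
$R{\left(k \right)} = 16 k^{2}$ ($R{\left(k \right)} = \left(0 - 2 \cdot 2 k\right)^{2} = \left(0 - 4 k\right)^{2} = \left(- 4 k\right)^{2} = 16 k^{2}$)
$J{\left(h \right)} = -10 - 4 h$ ($J{\left(h \right)} = 5 \left(-2\right) + h \left(-4\right) = -10 - 4 h$)
$R{\left(36 \right)} + J{\left(f{\left(D{\left(-4,3 \right)},M{\left(-5,0 \right)} \right)} \right)} = 16 \cdot 36^{2} - 30 = 16 \cdot 1296 - 30 = 20736 - 30 = 20706$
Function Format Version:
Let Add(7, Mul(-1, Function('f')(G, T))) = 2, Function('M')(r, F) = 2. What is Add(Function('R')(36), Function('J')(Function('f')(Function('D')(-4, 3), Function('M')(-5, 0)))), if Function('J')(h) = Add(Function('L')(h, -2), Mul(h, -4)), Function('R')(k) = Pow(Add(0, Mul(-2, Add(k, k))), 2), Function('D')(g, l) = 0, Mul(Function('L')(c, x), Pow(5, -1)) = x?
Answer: 20706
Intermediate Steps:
Function('L')(c, x) = Mul(5, x)
Function('f')(G, T) = 5 (Function('f')(G, T) = Add(7, Mul(-1, 2)) = Add(7, -2) = 5)
Function('R')(k) = Mul(16, Pow(k, 2)) (Function('R')(k) = Pow(Add(0, Mul(-2, Mul(2, k))), 2) = Pow(Add(0, Mul(-4, k)), 2) = Pow(Mul(-4, k), 2) = Mul(16, Pow(k, 2)))
Function('J')(h) = Add(-10, Mul(-4, h)) (Function('J')(h) = Add(Mul(5, -2), Mul(h, -4)) = Add(-10, Mul(-4, h)))
Add(Function('R')(36), Function('J')(Function('f')(Function('D')(-4, 3), Function('M')(-5, 0)))) = Add(Mul(16, Pow(36, 2)), Add(-10, Mul(-4, 5))) = Add(Mul(16, 1296), Add(-10, -20)) = Add(20736, -30) = 20706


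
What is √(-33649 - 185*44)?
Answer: I*√41789 ≈ 204.42*I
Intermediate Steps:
√(-33649 - 185*44) = √(-33649 - 8140) = √(-41789) = I*√41789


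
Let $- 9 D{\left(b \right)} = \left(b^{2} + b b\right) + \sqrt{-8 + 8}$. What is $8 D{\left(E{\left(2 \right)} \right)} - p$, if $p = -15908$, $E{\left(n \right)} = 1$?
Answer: $\frac{143156}{9} \approx 15906.0$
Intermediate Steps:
$D{\left(b \right)} = - \frac{2 b^{2}}{9}$ ($D{\left(b \right)} = - \frac{\left(b^{2} + b b\right) + \sqrt{-8 + 8}}{9} = - \frac{\left(b^{2} + b^{2}\right) + \sqrt{0}}{9} = - \frac{2 b^{2} + 0}{9} = - \frac{2 b^{2}}{9}$)
$8 D{\left(E{\left(2 \right)} \right)} - p = 8 \left(- \frac{2 \cdot 1^{2}}{9}\right) - -15908 = 8 \left(\left(- \frac{2}{9}\right) 1\right) + 15908 = 8 \left(- \frac{2}{9}\right) + 15908 = - \frac{16}{9} + 15908 = \frac{143156}{9}$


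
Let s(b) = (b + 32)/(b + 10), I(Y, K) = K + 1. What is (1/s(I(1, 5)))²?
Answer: 64/361 ≈ 0.17729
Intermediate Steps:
I(Y, K) = 1 + K
s(b) = (32 + b)/(10 + b)
(1/s(I(1, 5)))² = (1/((32 + (1 + 5))/(10 + (1 + 5))))² = (1/((32 + 6)/(10 + 6)))² = (1/(38/16))² = (1/((1/16)*38))² = (1/(19/8))² = (8/19)² = 64/361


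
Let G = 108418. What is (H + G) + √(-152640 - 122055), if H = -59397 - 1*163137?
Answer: -114116 + I*√274695 ≈ -1.1412e+5 + 524.11*I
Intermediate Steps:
H = -222534 (H = -59397 - 163137 = -222534)
(H + G) + √(-152640 - 122055) = (-222534 + 108418) + √(-152640 - 122055) = -114116 + √(-274695) = -114116 + I*√274695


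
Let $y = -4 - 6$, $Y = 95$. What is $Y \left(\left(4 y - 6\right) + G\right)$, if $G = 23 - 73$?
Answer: $-9120$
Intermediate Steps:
$y = -10$ ($y = -4 - 6 = -10$)
$G = -50$
$Y \left(\left(4 y - 6\right) + G\right) = 95 \left(\left(4 \left(-10\right) - 6\right) - 50\right) = 95 \left(\left(-40 - 6\right) - 50\right) = 95 \left(-46 - 50\right) = 95 \left(-96\right) = -9120$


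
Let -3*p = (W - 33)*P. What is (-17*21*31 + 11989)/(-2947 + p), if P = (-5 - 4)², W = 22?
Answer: -461/1325 ≈ -0.34792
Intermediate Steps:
P = 81 (P = (-9)² = 81)
p = 297 (p = -(22 - 33)*81/3 = -(-11)*81/3 = -⅓*(-891) = 297)
(-17*21*31 + 11989)/(-2947 + p) = (-17*21*31 + 11989)/(-2947 + 297) = (-357*31 + 11989)/(-2650) = (-11067 + 11989)*(-1/2650) = 922*(-1/2650) = -461/1325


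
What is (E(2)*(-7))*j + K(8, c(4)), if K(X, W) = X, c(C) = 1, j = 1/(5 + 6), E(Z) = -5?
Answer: 123/11 ≈ 11.182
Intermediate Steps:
j = 1/11 ≈ 0.090909
(E(2)*(-7))*j + K(8, c(4)) = -5*(-7)*(1/11) + 8 = 35*(1/11) + 8 = 35/11 + 8 = 123/11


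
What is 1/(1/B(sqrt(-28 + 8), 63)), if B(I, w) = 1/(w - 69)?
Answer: -1/6 ≈ -0.16667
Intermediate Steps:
B(I, w) = 1/(-69 + w)
1/(1/B(sqrt(-28 + 8), 63)) = 1/(1/(1/(-69 + 63))) = 1/(1/(1/(-6))) = 1/(1/(-1/6)) = 1/(-6) = -1/6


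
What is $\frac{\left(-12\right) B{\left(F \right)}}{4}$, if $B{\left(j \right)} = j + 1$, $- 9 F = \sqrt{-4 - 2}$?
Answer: $-3 + \frac{i \sqrt{6}}{3} \approx -3.0 + 0.8165 i$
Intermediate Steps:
$F = - \frac{i \sqrt{6}}{9}$ ($F = - \frac{\sqrt{-4 - 2}}{9} = - \frac{\sqrt{-6}}{9} = - \frac{i \sqrt{6}}{9} \approx - 0.27217 i$)
$B{\left(j \right)} = 1 + j$
$\frac{\left(-12\right) B{\left(F \right)}}{4} = \frac{\left(-12\right) \left(1 - \frac{i \sqrt{6}}{9}\right)}{4} = \left(-12 + \frac{4 i \sqrt{6}}{3}\right) \frac{1}{4} = -3 + \frac{i \sqrt{6}}{3}$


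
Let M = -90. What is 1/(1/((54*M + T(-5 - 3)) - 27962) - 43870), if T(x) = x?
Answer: -32830/1440252101 ≈ -2.2795e-5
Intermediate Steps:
1/(1/((54*M + T(-5 - 3)) - 27962) - 43870) = 1/(1/((54*(-90) + (-5 - 3)) - 27962) - 43870) = 1/(1/((-4860 - 8) - 27962) - 43870) = 1/(1/(-4868 - 27962) - 43870) = 1/(1/(-32830) - 43870) = 1/(-1/32830 - 43870) = 1/(-1440252101/32830) = -32830/1440252101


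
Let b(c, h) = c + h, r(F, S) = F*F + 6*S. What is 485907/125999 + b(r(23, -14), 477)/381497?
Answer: 185488233857/48068240503 ≈ 3.8589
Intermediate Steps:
r(F, S) = F² + 6*S
485907/125999 + b(r(23, -14), 477)/381497 = 485907/125999 + ((23² + 6*(-14)) + 477)/381497 = 485907*(1/125999) + ((529 - 84) + 477)*(1/381497) = 485907/125999 + (445 + 477)*(1/381497) = 485907/125999 + 922*(1/381497) = 485907/125999 + 922/381497 = 185488233857/48068240503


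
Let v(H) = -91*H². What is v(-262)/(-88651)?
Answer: 6246604/88651 ≈ 70.463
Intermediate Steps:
v(-262)/(-88651) = -91*(-262)²/(-88651) = -91*68644*(-1/88651) = -6246604*(-1/88651) = 6246604/88651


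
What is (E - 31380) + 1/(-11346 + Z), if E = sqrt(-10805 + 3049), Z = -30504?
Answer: -1313253001/41850 + 2*I*sqrt(1939) ≈ -31380.0 + 88.068*I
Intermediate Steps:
E = 2*I*sqrt(1939) (E = sqrt(-7756) = 2*I*sqrt(1939) ≈ 88.068*I)
(E - 31380) + 1/(-11346 + Z) = (2*I*sqrt(1939) - 31380) + 1/(-11346 - 30504) = (-31380 + 2*I*sqrt(1939)) + 1/(-41850) = (-31380 + 2*I*sqrt(1939)) - 1/41850 = -1313253001/41850 + 2*I*sqrt(1939)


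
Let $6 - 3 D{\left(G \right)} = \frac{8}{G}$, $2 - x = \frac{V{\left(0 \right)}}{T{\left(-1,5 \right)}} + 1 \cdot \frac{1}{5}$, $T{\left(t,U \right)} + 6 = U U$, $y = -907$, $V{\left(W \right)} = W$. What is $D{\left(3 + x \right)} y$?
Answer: $- \frac{11791}{9} \approx -1310.1$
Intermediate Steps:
$T{\left(t,U \right)} = -6 + U^{2}$ ($T{\left(t,U \right)} = -6 + U U = -6 + U^{2}$)
$x = \frac{9}{5}$ ($x = 2 - \left(\frac{0}{-6 + 5^{2}} + 1 \cdot \frac{1}{5}\right) = 2 - \left(\frac{0}{-6 + 25} + 1 \cdot \frac{1}{5}\right) = 2 - \left(\frac{0}{19} + \frac{1}{5}\right) = 2 - \left(0 \cdot \frac{1}{19} + \frac{1}{5}\right) = 2 - \left(0 + \frac{1}{5}\right) = 2 - \frac{1}{5} = \frac{9}{5} \approx 1.8$)
$D{\left(G \right)} = 2 - \frac{8}{3 G}$ ($D{\left(G \right)} = 2 - \frac{8 \frac{1}{G}}{3} = 2 - \frac{8}{3 G}$)
$D{\left(3 + x \right)} y = \left(2 - \frac{8}{3 \left(3 + \frac{9}{5}\right)}\right) \left(-907\right) = \left(2 - \frac{8}{3 \cdot \frac{24}{5}}\right) \left(-907\right) = \left(2 - \frac{5}{9}\right) \left(-907\right) = \frac{13}{9} \left(-907\right) = - \frac{11791}{9}$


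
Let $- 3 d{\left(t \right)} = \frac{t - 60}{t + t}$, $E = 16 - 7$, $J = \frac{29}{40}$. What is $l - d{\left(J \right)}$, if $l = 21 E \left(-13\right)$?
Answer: $- \frac{429889}{174} \approx -2470.6$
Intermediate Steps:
$J = \frac{29}{40}$ ($J = 29 \cdot \frac{1}{40} = \frac{29}{40} \approx 0.725$)
$E = 9$ ($E = 16 - 7 = 9$)
$d{\left(t \right)} = - \frac{-60 + t}{6 t}$ ($d{\left(t \right)} = - \frac{\left(t - 60\right) \frac{1}{t + t}}{3} = - \frac{\left(-60 + t\right) \frac{1}{2 t}}{3} = - \frac{\frac{1}{2} \frac{1}{t} \left(-60 + t\right)}{3} = - \frac{-60 + t}{6 t}$)
$l = -2457$ ($l = 21 \cdot 9 \left(-13\right) = 189 \left(-13\right) = -2457$)
$l - d{\left(J \right)} = -2457 - \frac{60 - \frac{29}{40}}{6 \cdot \frac{29}{40}} = -2457 - \frac{1}{6} \cdot \frac{40}{29} \left(60 - \frac{29}{40}\right) = -2457 - \frac{1}{6} \cdot \frac{40}{29} \cdot \frac{2371}{40} = -2457 - \frac{2371}{174} = - \frac{429889}{174}$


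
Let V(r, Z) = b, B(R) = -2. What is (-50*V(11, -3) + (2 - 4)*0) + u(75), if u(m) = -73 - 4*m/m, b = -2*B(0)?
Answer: -277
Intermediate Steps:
b = 4 (b = -2*(-2) = 4)
V(r, Z) = 4
u(m) = -77 (u(m) = -73 - 1*4 = -73 - 4 = -77)
(-50*V(11, -3) + (2 - 4)*0) + u(75) = (-50*4 + (2 - 4)*0) - 77 = (-200 - 2*0) - 77 = (-200 + 0) - 77 = -200 - 77 = -277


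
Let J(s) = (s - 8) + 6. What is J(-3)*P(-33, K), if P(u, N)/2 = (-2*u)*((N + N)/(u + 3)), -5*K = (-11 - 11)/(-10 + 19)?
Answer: 968/45 ≈ 21.511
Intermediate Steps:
K = 22/45 (K = -(-11 - 11)/(5*(-10 + 19)) = -(-22)/(5*9) = -1/5*(-22/9) = 22/45 ≈ 0.48889)
P(u, N) = -8*N*u/(3 + u) (P(u, N) = 2*((-2*u)*((N + N)/(u + 3))) = 2*((-2*u)*((2*N)/(3 + u))) = 2*((-2*u)*(2*N/(3 + u))) = 2*(-4*N*u/(3 + u)) = -8*N*u/(3 + u))
J(s) = -2 + s (J(s) = (-8 + s) + 6 = -2 + s)
J(-3)*P(-33, K) = (-2 - 3)*(-8*22/45*(-33)/(3 - 33)) = -(-40)*22*(-33)/(45*(-30)) = -(-40)*22*(-33)*(-1)/(45*30) = -5*(-968/225) = 968/45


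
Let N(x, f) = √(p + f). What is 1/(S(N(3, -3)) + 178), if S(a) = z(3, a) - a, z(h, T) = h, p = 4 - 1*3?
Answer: 181/32763 + I*√2/32763 ≈ 0.0055245 + 4.3165e-5*I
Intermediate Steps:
p = 1 (p = 4 - 3 = 1)
N(x, f) = √(1 + f)
S(a) = 3 - a
1/(S(N(3, -3)) + 178) = 1/((3 - √(1 - 3)) + 178) = 1/((3 - √(-2)) + 178) = 1/((3 - I*√2) + 178) = 1/(181 - I*√2)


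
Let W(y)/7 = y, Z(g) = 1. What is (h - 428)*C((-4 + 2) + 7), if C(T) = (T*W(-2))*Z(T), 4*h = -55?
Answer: 61845/2 ≈ 30923.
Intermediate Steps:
W(y) = 7*y
h = -55/4 (h = (¼)*(-55) = -55/4 ≈ -13.750)
C(T) = -14*T (C(T) = (T*(7*(-2)))*1 = (T*(-14))*1 = -14*T*1 = -14*T)
(h - 428)*C((-4 + 2) + 7) = (-55/4 - 428)*(-14*((-4 + 2) + 7)) = -(-12369)*(-2 + 7)/2 = -(-12369)*5/2 = -1767/4*(-70) = 61845/2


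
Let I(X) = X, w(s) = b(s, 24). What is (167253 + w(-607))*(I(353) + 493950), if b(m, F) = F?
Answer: 82685522931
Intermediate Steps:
w(s) = 24
(167253 + w(-607))*(I(353) + 493950) = (167253 + 24)*(353 + 493950) = 167277*494303 = 82685522931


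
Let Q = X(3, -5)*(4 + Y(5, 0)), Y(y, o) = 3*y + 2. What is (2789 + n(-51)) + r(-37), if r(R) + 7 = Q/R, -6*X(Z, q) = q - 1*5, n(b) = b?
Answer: 101012/37 ≈ 2730.1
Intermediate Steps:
X(Z, q) = ⅚ - q/6 (X(Z, q) = -(q - 1*5)/6 = -(q - 5)/6 = -(-5 + q)/6 = ⅚ - q/6)
Y(y, o) = 2 + 3*y
Q = 35 (Q = (⅚ - ⅙*(-5))*(4 + (2 + 3*5)) = (⅚ + ⅚)*(4 + (2 + 15)) = 5*(4 + 17)/3 = (5/3)*21 = 35)
r(R) = -7 + 35/R
(2789 + n(-51)) + r(-37) = (2789 - 51) + (-7 + 35/(-37)) = 2738 + (-7 + 35*(-1/37)) = 2738 + (-7 - 35/37) = 2738 - 294/37 = 101012/37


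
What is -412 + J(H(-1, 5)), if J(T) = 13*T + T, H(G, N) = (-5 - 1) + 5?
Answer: -426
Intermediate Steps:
H(G, N) = -1 (H(G, N) = -6 + 5 = -1)
J(T) = 14*T
-412 + J(H(-1, 5)) = -412 + 14*(-1) = -412 - 14 = -426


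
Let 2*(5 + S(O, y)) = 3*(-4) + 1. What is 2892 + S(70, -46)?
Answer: 5763/2 ≈ 2881.5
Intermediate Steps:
S(O, y) = -21/2 (S(O, y) = -5 + (3*(-4) + 1)/2 = -5 + (-12 + 1)/2 = -5 + (½)*(-11) = -5 - 11/2 = -21/2)
2892 + S(70, -46) = 2892 - 21/2 = 5763/2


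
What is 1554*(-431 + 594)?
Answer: 253302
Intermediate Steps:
1554*(-431 + 594) = 1554*163 = 253302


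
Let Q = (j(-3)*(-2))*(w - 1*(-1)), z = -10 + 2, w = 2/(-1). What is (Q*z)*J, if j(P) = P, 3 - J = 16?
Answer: -624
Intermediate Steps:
J = -13 (J = 3 - 1*16 = 3 - 16 = -13)
w = -2 (w = 2*(-1) = -2)
z = -8
Q = -6 (Q = (-3*(-2))*(-2 - 1*(-1)) = 6*(-2 + 1) = 6*(-1) = -6)
(Q*z)*J = -6*(-8)*(-13) = 48*(-13) = -624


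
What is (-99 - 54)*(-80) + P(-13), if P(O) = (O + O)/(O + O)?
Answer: 12241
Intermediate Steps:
P(O) = 1 (P(O) = (2*O)/((2*O)) = (2*O)*(1/(2*O)) = 1)
(-99 - 54)*(-80) + P(-13) = (-99 - 54)*(-80) + 1 = -153*(-80) + 1 = 12240 + 1 = 12241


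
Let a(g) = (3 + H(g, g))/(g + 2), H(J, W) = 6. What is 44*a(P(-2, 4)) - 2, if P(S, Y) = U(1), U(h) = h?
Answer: 130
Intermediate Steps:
P(S, Y) = 1
a(g) = 9/(2 + g) (a(g) = (3 + 6)/(g + 2) = 9/(2 + g))
44*a(P(-2, 4)) - 2 = 44*(9/(2 + 1)) - 2 = 44*(9/3) - 2 = 44*(9*(⅓)) - 2 = 44*3 - 2 = 132 - 2 = 130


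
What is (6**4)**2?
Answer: 1679616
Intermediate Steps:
(6**4)**2 = 1296**2 = 1679616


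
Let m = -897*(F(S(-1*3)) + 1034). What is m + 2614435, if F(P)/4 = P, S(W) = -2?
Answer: 1694113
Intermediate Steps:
F(P) = 4*P
m = -920322 (m = -897*(4*(-2) + 1034) = -897*(-8 + 1034) = -897*1026 = -920322)
m + 2614435 = -920322 + 2614435 = 1694113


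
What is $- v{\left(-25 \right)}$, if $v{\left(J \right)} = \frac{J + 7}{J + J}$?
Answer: $- \frac{9}{25} \approx -0.36$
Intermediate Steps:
$v{\left(J \right)} = \frac{7 + J}{2 J}$
$- v{\left(-25 \right)} = - \frac{7 - 25}{2 \left(-25\right)} = - \frac{\left(-1\right) \left(-18\right)}{2 \cdot 25} = \left(-1\right) \frac{9}{25} = - \frac{9}{25}$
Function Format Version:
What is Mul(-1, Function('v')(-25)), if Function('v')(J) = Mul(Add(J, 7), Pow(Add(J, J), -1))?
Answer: Rational(-9, 25) ≈ -0.36000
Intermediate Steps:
Function('v')(J) = Mul(Rational(1, 2), Pow(J, -1), Add(7, J)) (Function('v')(J) = Mul(Add(7, J), Pow(Mul(2, J), -1)) = Mul(Add(7, J), Mul(Rational(1, 2), Pow(J, -1))) = Mul(Rational(1, 2), Pow(J, -1), Add(7, J)))
Mul(-1, Function('v')(-25)) = Mul(-1, Mul(Rational(1, 2), Pow(-25, -1), Add(7, -25))) = Mul(-1, Mul(Rational(1, 2), Rational(-1, 25), -18)) = Mul(-1, Rational(9, 25)) = Rational(-9, 25)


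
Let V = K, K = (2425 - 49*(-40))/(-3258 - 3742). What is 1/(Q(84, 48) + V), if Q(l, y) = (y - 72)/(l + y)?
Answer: -15400/12447 ≈ -1.2372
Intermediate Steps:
K = -877/1400 (K = (2425 + 1960)/(-7000) = 4385*(-1/7000) = -877/1400 ≈ -0.62643)
Q(l, y) = (-72 + y)/(l + y)
V = -877/1400 ≈ -0.62643
1/(Q(84, 48) + V) = 1/((-72 + 48)/(84 + 48) - 877/1400) = 1/(-24/132 - 877/1400) = 1/((1/132)*(-24) - 877/1400) = 1/(-2/11 - 877/1400) = 1/(-12447/15400) = -15400/12447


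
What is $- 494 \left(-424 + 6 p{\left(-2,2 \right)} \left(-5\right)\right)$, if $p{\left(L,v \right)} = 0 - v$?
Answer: $179816$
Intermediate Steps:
$p{\left(L,v \right)} = - v$
$- 494 \left(-424 + 6 p{\left(-2,2 \right)} \left(-5\right)\right) = - 494 \left(-424 + 6 \left(\left(-1\right) 2\right) \left(-5\right)\right) = - 494 \left(-424 + 6 \left(-2\right) \left(-5\right)\right) = - 494 \left(-424 - -60\right) = - 494 \left(-424 + 60\right) = \left(-494\right) \left(-364\right) = 179816$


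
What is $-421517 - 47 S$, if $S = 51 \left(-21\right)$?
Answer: $-371180$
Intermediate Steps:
$S = -1071$
$-421517 - 47 S = -421517 - 47 \left(-1071\right) = -421517 - -50337 = -421517 + 50337 = -371180$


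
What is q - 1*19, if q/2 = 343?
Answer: 667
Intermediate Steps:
q = 686 (q = 2*343 = 686)
q - 1*19 = 686 - 1*19 = 686 - 19 = 667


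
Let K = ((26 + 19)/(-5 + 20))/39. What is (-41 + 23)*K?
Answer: -18/13 ≈ -1.3846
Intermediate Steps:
K = 1/13 (K = (45/15)*(1/39) = (45*(1/15))*(1/39) = 3*(1/39) = 1/13 ≈ 0.076923)
(-41 + 23)*K = (-41 + 23)*(1/13) = -18*1/13 = -18/13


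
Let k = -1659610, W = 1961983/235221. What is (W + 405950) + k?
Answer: -294885196877/235221 ≈ -1.2537e+6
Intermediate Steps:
W = 1961983/235221 (W = 1961983*(1/235221) = 1961983/235221 ≈ 8.3410)
(W + 405950) + k = (1961983/235221 + 405950) - 1659610 = 95489926933/235221 - 1659610 = -294885196877/235221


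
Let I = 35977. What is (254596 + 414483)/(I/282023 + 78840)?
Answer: 188695666817/22234729297 ≈ 8.4865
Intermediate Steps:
(254596 + 414483)/(I/282023 + 78840) = (254596 + 414483)/(35977/282023 + 78840) = 669079/(35977*(1/282023) + 78840) = 669079/(35977/282023 + 78840) = 669079/(22234729297/282023) = 669079*(282023/22234729297) = 188695666817/22234729297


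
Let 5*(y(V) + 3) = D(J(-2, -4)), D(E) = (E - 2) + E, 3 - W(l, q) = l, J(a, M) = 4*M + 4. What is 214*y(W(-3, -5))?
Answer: -8774/5 ≈ -1754.8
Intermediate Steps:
J(a, M) = 4 + 4*M
W(l, q) = 3 - l
D(E) = -2 + 2*E (D(E) = (-2 + E) + E = -2 + 2*E)
y(V) = -41/5 (y(V) = -3 + (-2 + 2*(4 + 4*(-4)))/5 = -3 + (-2 + 2*(4 - 16))/5 = -3 + (-2 + 2*(-12))/5 = -3 + (-2 - 24)/5 = -3 + (1/5)*(-26) = -3 - 26/5 = -41/5)
214*y(W(-3, -5)) = 214*(-41/5) = -8774/5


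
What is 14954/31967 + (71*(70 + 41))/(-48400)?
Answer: 471841673/1547202800 ≈ 0.30496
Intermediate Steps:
14954/31967 + (71*(70 + 41))/(-48400) = 14954*(1/31967) + (71*111)*(-1/48400) = 14954/31967 + 7881*(-1/48400) = 14954/31967 - 7881/48400 = 471841673/1547202800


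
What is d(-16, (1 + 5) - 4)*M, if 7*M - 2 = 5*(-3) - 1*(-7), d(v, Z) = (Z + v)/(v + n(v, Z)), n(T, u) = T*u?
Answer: -¼ ≈ -0.25000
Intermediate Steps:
d(v, Z) = (Z + v)/(v + Z*v) (d(v, Z) = (Z + v)/(v + v*Z) = (Z + v)/(v + Z*v))
M = -6/7 (M = 2/7 + (5*(-3) - 1*(-7))/7 = 2/7 + (-15 + 7)/7 = 2/7 + (⅐)*(-8) = 2/7 - 8/7 = -6/7 ≈ -0.85714)
d(-16, (1 + 5) - 4)*M = ((((1 + 5) - 4) - 16)/((-16)*(1 + ((1 + 5) - 4))))*(-6/7) = -((6 - 4) - 16)/(16*(1 + (6 - 4)))*(-6/7) = -(2 - 16)/(16*(1 + 2))*(-6/7) = -1/16*(-14)/3*(-6/7) = -1/16*⅓*(-14)*(-6/7) = (7/24)*(-6/7) = -¼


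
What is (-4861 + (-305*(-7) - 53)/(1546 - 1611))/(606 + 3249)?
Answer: -318047/250575 ≈ -1.2693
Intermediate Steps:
(-4861 + (-305*(-7) - 53)/(1546 - 1611))/(606 + 3249) = (-4861 + (2135 - 53)/(-65))/3855 = (-4861 + 2082*(-1/65))*(1/3855) = (-4861 - 2082/65)*(1/3855) = -318047/65*1/3855 = -318047/250575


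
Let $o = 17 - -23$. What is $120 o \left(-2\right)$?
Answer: $-9600$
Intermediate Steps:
$o = 40$ ($o = 17 + 23 = 40$)
$120 o \left(-2\right) = 120 \cdot 40 \left(-2\right) = 4800 \left(-2\right) = -9600$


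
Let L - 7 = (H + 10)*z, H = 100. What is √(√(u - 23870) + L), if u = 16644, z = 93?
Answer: √(10237 + I*√7226) ≈ 101.18 + 0.4201*I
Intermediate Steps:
L = 10237 (L = 7 + (100 + 10)*93 = 7 + 110*93 = 7 + 10230 = 10237)
√(√(u - 23870) + L) = √(√(16644 - 23870) + 10237) = √(√(-7226) + 10237) = √(I*√7226 + 10237) = √(10237 + I*√7226)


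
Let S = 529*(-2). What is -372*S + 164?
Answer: 393740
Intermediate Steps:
S = -1058
-372*S + 164 = -372*(-1058) + 164 = 393576 + 164 = 393740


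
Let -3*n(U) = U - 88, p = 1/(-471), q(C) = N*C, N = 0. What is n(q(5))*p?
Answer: -88/1413 ≈ -0.062279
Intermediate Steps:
q(C) = 0 (q(C) = 0*C = 0)
p = -1/471 ≈ -0.0021231
n(U) = 88/3 - U/3 (n(U) = -(U - 88)/3 = -(-88 + U)/3 = 88/3 - U/3)
n(q(5))*p = (88/3 - ⅓*0)*(-1/471) = (88/3 + 0)*(-1/471) = (88/3)*(-1/471) = -88/1413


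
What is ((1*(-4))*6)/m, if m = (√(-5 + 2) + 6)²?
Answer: -24/(6 + I*√3)² ≈ -0.52071 + 0.32796*I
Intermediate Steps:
m = (6 + I*√3)² (m = (√(-3) + 6)² = (I*√3 + 6)² = (6 + I*√3)² ≈ 33.0 + 20.785*I)
((1*(-4))*6)/m = ((1*(-4))*6)/((6 + I*√3)²) = (-4*6)/(6 + I*√3)² = -24/(6 + I*√3)²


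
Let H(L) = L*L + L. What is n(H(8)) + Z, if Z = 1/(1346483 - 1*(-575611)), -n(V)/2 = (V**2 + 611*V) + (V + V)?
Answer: -189595352159/1922094 ≈ -98640.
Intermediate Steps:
H(L) = L + L**2 (H(L) = L**2 + L = L + L**2)
n(V) = -1226*V - 2*V**2 (n(V) = -2*((V**2 + 611*V) + (V + V)) = -2*((V**2 + 611*V) + 2*V) = -2*(V**2 + 613*V) = -1226*V - 2*V**2)
Z = 1/1922094 (Z = 1/(1346483 + 575611) = 1/1922094 ≈ 5.2027e-7)
n(H(8)) + Z = -2*8*(1 + 8)*(613 + 8*(1 + 8)) + 1/1922094 = -2*8*9*(613 + 8*9) + 1/1922094 = -2*72*(613 + 72) + 1/1922094 = -2*72*685 + 1/1922094 = -98640 + 1/1922094 = -189595352159/1922094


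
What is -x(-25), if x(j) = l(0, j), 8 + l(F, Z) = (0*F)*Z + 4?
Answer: 4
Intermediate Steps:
l(F, Z) = -4 (l(F, Z) = -8 + ((0*F)*Z + 4) = -8 + (0*Z + 4) = -8 + (0 + 4) = -8 + 4 = -4)
x(j) = -4
-x(-25) = -1*(-4) = 4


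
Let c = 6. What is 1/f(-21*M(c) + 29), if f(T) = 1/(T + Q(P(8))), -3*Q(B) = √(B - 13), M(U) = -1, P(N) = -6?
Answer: 50 - I*√19/3 ≈ 50.0 - 1.453*I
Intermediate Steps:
Q(B) = -√(-13 + B)/3 (Q(B) = -√(B - 13)/3 = -√(-13 + B)/3)
f(T) = 1/(T - I*√19/3) (f(T) = 1/(T - √(-13 - 6)/3) = 1/(T - I*√19/3))
1/f(-21*M(c) + 29) = 1/(3/(3*(-21*(-1) + 29) - I*√19)) = 1/(3/(3*(21 + 29) - I*√19)) = 1/(3/(3*50 - I*√19)) = 1/(3/(150 - I*√19)) = 50 - I*√19/3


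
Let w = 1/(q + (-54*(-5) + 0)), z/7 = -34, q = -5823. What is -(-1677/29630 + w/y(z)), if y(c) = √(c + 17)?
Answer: 1677/29630 - I*√221/1227213 ≈ 0.056598 - 1.2114e-5*I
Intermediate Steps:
z = -238 (z = 7*(-34) = -238)
y(c) = √(17 + c)
w = -1/5553 (w = 1/(-5823 + (-54*(-5) + 0)) = 1/(-5823 + (270 + 0)) = 1/(-5823 + 270) = 1/(-5553) = -1/5553 ≈ -0.00018008)
-(-1677/29630 + w/y(z)) = -(-1677/29630 - 1/(5553*√(17 - 238))) = -(-1677*1/29630 - (-I*√221/221)/5553) = -(-1677/29630 - (-I*√221/221)/5553) = -(-1677/29630 - (-1)*I*√221/1227213) = -(-1677/29630 + I*√221/1227213) = 1677/29630 - I*√221/1227213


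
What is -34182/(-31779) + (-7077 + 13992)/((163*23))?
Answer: 12885189/4412573 ≈ 2.9201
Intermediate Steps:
-34182/(-31779) + (-7077 + 13992)/((163*23)) = -34182*(-1/31779) + 6915/3749 = 1266/1177 + 6915*(1/3749) = 1266/1177 + 6915/3749 = 12885189/4412573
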